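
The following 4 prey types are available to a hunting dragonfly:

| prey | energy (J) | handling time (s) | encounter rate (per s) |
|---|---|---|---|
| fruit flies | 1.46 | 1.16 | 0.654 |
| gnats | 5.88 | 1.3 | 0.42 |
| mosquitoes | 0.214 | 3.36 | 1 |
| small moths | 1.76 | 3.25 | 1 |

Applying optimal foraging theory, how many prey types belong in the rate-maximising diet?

Rank by E/h (J/s): gnats 4.52, fruit flies 1.26, small moths 0.542, mosquitoes 0.0637. Include each in turn until the next type's E/h falls below the running intake rate.
Rate on top 1: 1.597. fruit flies: 1.26 < 1.597 → exclude; stop.
Optimal diet: gnats — 1 of 4 types.

1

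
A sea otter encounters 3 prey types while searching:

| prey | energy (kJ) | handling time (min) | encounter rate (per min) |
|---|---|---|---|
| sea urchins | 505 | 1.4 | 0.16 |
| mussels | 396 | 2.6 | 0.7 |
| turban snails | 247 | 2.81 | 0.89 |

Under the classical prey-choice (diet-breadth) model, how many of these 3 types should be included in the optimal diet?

E/h in descending order: sea urchins 361, mussels 152, turban snails 87.9 kJ/min. The optimal diet is the largest prefix of this list for which every included type satisfies E_i/h_i > R on the types above it.
Rate on top 1: 66.01. mussels: 152 > 66.01 → include.
Rate on top 2: 117.6. turban snails: 87.9 < 117.6 → exclude; stop.
Optimal diet: sea urchins, mussels — 2 of 3 types.

2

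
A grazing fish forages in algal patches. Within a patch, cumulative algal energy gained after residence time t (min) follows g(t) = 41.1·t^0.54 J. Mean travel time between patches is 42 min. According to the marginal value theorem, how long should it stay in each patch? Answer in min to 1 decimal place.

By the marginal value theorem, leave when the instantaneous gain rate g'(t) equals the habitat-wide average g(t)/(T + t).
g'(t) = 0.54·41.1·t^-0.46. Setting 0.54·41.1·t^-0.46 = 41.1·t^0.54/(42+t) gives 0.54(42+t) = t, so 0.46·t = 0.54×42.
t* = 0.54×42/0.46 = 49.3 min.

49.3 min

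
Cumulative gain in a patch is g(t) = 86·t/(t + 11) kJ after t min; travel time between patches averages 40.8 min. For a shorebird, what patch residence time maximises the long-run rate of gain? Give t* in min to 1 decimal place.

21.2 min

By the marginal value theorem, leave when the instantaneous gain rate g'(t) equals the habitat-wide average g(t)/(T + t).
g'(t) = 86·11/(t + 11)². Setting 86·11/(t+11)² = 86t/[(t+11)(40.8+t)] gives 11(40.8+t) = t(t+11), so t² = 11×40.8 = 448.8.
t* = √448.8 = 21.18 min.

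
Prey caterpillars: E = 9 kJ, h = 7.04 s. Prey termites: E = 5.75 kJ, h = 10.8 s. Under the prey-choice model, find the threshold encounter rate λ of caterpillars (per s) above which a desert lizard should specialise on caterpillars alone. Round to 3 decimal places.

0.101 per s

The zero-one rule: include termites iff E₂/h₂ > λE₁/(1+λh₁). Equality gives the switch point.
λE₁h₂ = E₂ + λE₂h₁ ⇒ λ = E₂/(E₁h₂ − E₂h₁) = 5.75/(97.2 − 40.48) = 0.1014 per s.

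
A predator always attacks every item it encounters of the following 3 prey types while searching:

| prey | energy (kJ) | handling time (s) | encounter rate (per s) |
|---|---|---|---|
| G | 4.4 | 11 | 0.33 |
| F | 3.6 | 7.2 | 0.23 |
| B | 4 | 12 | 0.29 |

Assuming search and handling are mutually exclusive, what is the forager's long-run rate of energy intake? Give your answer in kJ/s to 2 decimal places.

0.35 kJ/s

Energy encountered per unit search time: 0.33×4.4 + 0.23×3.6 + 0.29×4 = 3.44 kJ/s.
Handling time per unit search time: 0.33×11 + 0.23×7.2 + 0.29×12 = 8.766.
Rate = 3.44/(1 + 8.766) = 0.3522 kJ/s.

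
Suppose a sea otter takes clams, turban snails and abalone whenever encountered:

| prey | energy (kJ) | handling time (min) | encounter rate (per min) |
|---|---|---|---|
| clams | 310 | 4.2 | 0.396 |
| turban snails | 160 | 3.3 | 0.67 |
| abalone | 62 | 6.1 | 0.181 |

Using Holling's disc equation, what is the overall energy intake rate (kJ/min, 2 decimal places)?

Energy encountered per unit search time: 0.396×310 + 0.67×160 + 0.181×62 = 241.2 kJ/min.
Handling time per unit search time: 0.396×4.2 + 0.67×3.3 + 0.181×6.1 = 4.978.
Rate = 241.2/(1 + 4.978) = 40.34 kJ/min.

40.34 kJ/min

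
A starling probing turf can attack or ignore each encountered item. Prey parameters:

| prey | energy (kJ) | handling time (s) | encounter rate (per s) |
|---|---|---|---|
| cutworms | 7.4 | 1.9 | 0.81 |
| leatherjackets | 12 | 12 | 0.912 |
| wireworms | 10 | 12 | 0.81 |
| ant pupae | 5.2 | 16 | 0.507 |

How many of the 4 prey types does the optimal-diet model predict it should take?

Rank by E/h (kJ/s): cutworms 3.89, leatherjackets 1, wireworms 0.833, ant pupae 0.325. Include each in turn until the next type's E/h falls below the running intake rate.
Rate on top 1: 2.361. leatherjackets: 1 < 2.361 → exclude; stop.
Optimal diet: cutworms — 1 of 4 types.

1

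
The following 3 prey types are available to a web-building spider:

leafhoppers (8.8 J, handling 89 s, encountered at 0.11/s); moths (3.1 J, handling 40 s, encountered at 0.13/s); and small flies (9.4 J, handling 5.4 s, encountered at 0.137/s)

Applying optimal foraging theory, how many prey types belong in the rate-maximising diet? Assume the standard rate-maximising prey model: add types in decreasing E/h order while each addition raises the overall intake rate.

1

Profitabilities (E/h, J/s): small flies 1.74, leafhoppers 0.0989, moths 0.0775. Add prey in this order while the next type's profitability exceeds the intake rate on those already taken.
Rate on top 1: 0.7402. leafhoppers: 0.0989 < 0.7402 → exclude; stop.
Optimal diet: small flies — 1 of 3 types.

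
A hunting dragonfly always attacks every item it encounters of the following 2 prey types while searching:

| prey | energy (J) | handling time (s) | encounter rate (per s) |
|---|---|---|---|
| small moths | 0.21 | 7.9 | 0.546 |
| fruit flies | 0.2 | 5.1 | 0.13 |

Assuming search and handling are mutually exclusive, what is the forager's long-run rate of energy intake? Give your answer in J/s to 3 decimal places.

0.024 J/s

R = Σλ_iE_i / (1 + Σλ_ih_i)
Numerator: 0.546×0.21 + 0.13×0.2 = 0.1407
Denominator: 1 + 0.546×7.9 + 0.13×5.1 = 5.976
R = 0.1407/5.976 = 0.02354 J/s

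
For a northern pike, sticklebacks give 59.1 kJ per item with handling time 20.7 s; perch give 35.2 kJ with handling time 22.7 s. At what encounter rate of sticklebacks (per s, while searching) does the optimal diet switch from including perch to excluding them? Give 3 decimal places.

0.057 per s

Drop perch once their profitability E₂/h₂ falls below the rate achievable on sticklebacks alone: E₂/h₂ = λE₁/(1 + λh₁).
Solve for λ: λE₁h₂ = E₂(1 + λh₁) → λ(E₁h₂ − E₂h₁) = E₂ → λ = E₂/(E₁h₂ − E₂h₁).
λ = 35.2/(59.1×22.7 − 35.2×20.7) = 35.2/612.9 = 0.05743 per s.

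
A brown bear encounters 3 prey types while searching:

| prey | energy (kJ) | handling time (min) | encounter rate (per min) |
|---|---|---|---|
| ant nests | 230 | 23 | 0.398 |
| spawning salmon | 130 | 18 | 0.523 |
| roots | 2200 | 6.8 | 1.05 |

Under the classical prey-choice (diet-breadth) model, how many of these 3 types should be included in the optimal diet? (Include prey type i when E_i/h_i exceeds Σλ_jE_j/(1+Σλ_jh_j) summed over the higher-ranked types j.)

Rank by E/h (kJ/min): roots 324, ant nests 10, spawning salmon 7.22. Include each in turn until the next type's E/h falls below the running intake rate.
Rate on top 1: 283.8. ant nests: 10 < 283.8 → exclude; stop.
Optimal diet: roots — 1 of 3 types.

1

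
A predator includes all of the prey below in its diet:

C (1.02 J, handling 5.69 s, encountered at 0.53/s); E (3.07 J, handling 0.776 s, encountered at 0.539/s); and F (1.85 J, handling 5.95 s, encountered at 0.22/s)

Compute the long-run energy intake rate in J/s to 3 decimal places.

0.453 J/s

R = Σλ_iE_i / (1 + Σλ_ih_i)
Numerator: 0.53×1.02 + 0.539×3.07 + 0.22×1.85 = 2.602
Denominator: 1 + 0.53×5.69 + 0.539×0.776 + 0.22×5.95 = 5.743
R = 2.602/5.743 = 0.4531 J/s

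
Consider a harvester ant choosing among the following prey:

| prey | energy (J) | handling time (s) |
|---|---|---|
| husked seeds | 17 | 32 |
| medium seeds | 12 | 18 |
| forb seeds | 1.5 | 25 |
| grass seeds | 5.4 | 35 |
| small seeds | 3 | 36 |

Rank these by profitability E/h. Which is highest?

In descending order of E/h:
medium seeds: 12/18 = 0.667 J/s
husked seeds: 17/32 = 0.531 J/s
grass seeds: 5.4/35 = 0.154 J/s
small seeds: 3/36 = 0.0833 J/s
forb seeds: 1.5/25 = 0.06 J/s

medium seeds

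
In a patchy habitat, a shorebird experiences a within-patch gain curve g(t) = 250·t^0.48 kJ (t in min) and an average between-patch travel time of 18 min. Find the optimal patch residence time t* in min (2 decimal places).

16.62 min

Optimal t* satisfies g'(t*) = g(t*)/(T + t*).
g'(t) = 0.48·250·t^-0.52. Setting 0.48·250·t^-0.52 = 250·t^0.48/(18+t) gives 0.48(18+t) = t, so 0.52·t = 0.48×18.
t* = 0.48×18/0.52 = 16.62 min.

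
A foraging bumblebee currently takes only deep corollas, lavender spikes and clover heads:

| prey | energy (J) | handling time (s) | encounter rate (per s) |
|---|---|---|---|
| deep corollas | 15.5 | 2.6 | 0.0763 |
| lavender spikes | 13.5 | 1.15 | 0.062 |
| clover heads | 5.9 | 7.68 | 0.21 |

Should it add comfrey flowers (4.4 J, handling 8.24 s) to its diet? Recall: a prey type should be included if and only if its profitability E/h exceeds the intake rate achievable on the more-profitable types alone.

On deep corollas, lavender spikes and clover heads alone, R = ΣλE/(1+Σλh) = 3.259/2.882 = 1.131 J/s.
comfrey flowers: E/h = 4.4/8.24 = 0.534 J/s.
0.534 < 1.131, so adding comfrey flowers would lower the average — exclude it.

No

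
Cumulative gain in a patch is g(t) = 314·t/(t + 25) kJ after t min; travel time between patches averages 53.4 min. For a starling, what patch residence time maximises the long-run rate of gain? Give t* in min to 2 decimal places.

By the marginal value theorem, leave when the instantaneous gain rate g'(t) equals the habitat-wide average g(t)/(T + t).
g'(t) = 314·25/(t + 25)². Setting 314·25/(t+25)² = 314t/[(t+25)(53.4+t)] gives 25(53.4+t) = t(t+25), so t² = 25×53.4 = 1335.
t* = √1335 = 36.54 min.

36.54 min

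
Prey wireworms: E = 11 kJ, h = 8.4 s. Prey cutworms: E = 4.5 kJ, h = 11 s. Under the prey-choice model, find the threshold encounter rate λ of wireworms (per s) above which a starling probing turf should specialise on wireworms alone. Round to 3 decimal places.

Drop cutworms once their profitability E₂/h₂ falls below the rate achievable on wireworms alone: E₂/h₂ = λE₁/(1 + λh₁).
Solve for λ: λE₁h₂ = E₂(1 + λh₁) → λ(E₁h₂ − E₂h₁) = E₂ → λ = E₂/(E₁h₂ − E₂h₁).
λ = 4.5/(11×11 − 4.5×8.4) = 4.5/83.2 = 0.05409 per s.

0.054 per s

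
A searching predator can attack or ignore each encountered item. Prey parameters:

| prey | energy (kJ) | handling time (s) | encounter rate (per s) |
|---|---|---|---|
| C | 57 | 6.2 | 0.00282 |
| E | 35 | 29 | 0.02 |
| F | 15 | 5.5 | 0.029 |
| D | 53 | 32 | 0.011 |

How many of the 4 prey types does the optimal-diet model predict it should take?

E/h in descending order: C 9.19, F 2.73, D 1.66, E 1.21 kJ/s. The optimal diet is the largest prefix of this list for which every included type satisfies E_i/h_i > R on the types above it.
Rate on top 1: 0.158. F: 2.73 > 0.158 → include.
Rate on top 2: 0.5062. D: 1.66 > 0.5062 → include.
Rate on top 3: 0.7709. E: 1.21 > 0.7709 → include.
Optimal diet: C, F, D, E — 4 of 4 types.

4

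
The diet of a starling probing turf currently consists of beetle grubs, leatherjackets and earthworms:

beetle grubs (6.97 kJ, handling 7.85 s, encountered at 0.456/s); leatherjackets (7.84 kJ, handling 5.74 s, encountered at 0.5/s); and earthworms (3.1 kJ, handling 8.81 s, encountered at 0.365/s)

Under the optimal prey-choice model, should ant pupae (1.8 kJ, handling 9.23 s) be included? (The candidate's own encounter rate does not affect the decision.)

No

On beetle grubs, leatherjackets and earthworms alone, R = ΣλE/(1+Σλh) = 8.23/10.67 = 0.7716 kJ/s.
Profitability of ant pupae: 1.8/9.23 = 0.195 kJ/s.
0.195 < 0.7716, so adding ant pupae would lower the average — exclude it.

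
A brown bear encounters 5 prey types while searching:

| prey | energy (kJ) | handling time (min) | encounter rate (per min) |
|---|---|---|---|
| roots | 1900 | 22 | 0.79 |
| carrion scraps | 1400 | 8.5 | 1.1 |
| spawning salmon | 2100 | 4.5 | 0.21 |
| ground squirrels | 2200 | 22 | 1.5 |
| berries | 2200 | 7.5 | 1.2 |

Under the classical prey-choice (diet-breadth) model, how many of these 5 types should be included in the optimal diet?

E/h in descending order: spawning salmon 467, berries 293, carrion scraps 165, ground squirrels 100, roots 86.4 kJ/min. The optimal diet is the largest prefix of this list for which every included type satisfies E_i/h_i > R on the types above it.
Rate on top 1: 226.7. berries: 293 > 226.7 → include.
Rate on top 2: 281.5. carrion scraps: 165 < 281.5 → exclude; stop.
Optimal diet: spawning salmon, berries — 2 of 5 types.

2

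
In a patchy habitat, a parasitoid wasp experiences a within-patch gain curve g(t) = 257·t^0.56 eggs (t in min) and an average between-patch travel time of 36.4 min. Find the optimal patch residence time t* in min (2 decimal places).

By the marginal value theorem, leave when the instantaneous gain rate g'(t) equals the habitat-wide average g(t)/(T + t).
g'(t) = 0.56·257·t^-0.44. Setting 0.56·257·t^-0.44 = 257·t^0.56/(36.4+t) gives 0.56(36.4+t) = t, so 0.44·t = 0.56×36.4.
t* = 0.56×36.4/0.44 = 46.33 min.

46.33 min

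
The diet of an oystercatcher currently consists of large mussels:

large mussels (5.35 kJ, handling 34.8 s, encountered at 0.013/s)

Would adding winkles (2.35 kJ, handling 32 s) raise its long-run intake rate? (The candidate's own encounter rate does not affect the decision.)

Yes

Intake rate on the current diet: R = (0.013×5.35) / (1 + 0.013×34.8) = 0.06955/1.452 = 0.04789 kJ/s.
Profitability of winkles: 2.35/32 = 0.07344 kJ/s.
Since 0.07344 > R, including winkles increases the long-run rate.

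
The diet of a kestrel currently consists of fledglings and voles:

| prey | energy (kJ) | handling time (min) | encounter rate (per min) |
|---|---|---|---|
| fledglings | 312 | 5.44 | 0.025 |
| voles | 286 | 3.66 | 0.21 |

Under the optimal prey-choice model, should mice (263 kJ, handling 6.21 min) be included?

On fledglings and voles alone, R = ΣλE/(1+Σλh) = 67.86/1.905 = 35.63 kJ/min.
mice: E/h = 263/6.21 = 42.35 kJ/min.
42.35 > 35.63, so adding mice raises the average — include it.

Yes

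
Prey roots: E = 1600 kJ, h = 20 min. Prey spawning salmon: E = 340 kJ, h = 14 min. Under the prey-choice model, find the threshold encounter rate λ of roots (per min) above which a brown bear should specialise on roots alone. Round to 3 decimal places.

At the threshold, the rate on roots alone equals the profitability of spawning salmon: λ·1600/(1 + λ·20) = 340/14 = 24.29.
Rearranging, λ(1600 − 24.29×20) = 24.29, so λ = 24.29/1114 = 0.02179 per min.

0.022 per min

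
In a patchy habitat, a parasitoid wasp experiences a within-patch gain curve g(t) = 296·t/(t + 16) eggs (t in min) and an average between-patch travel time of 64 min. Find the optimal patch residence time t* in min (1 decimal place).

By the marginal value theorem, leave when the instantaneous gain rate g'(t) equals the habitat-wide average g(t)/(T + t).
g'(t) = 296·16/(t + 16)². Setting 296·16/(t+16)² = 296t/[(t+16)(64+t)] gives 16(64+t) = t(t+16), so t² = 16×64 = 1024.
t* = √1024 = 32 min.

32.0 min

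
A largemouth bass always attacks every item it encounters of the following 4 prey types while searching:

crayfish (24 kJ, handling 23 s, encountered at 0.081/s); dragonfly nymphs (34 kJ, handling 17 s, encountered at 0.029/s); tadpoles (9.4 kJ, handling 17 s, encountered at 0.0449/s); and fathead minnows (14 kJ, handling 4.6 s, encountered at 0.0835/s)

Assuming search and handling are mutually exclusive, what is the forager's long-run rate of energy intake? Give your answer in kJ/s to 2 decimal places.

1.00 kJ/s

R = (0.081×24 + 0.029×34 + 0.0449×9.4 + 0.0835×14) / (1 + 0.081×23 + 0.029×17 + 0.0449×17 + 0.0835×4.6) = 4.521/4.503 = 1.004 kJ/s.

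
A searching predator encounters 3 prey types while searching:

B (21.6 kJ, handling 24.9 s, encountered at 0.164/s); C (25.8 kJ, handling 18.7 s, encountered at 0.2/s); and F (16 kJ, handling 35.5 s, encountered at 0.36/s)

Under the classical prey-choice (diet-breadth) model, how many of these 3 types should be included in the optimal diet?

1

E/h in descending order: C 1.38, B 0.867, F 0.451 kJ/s. The optimal diet is the largest prefix of this list for which every included type satisfies E_i/h_i > R on the types above it.
Rate on top 1: 1.089. B: 0.867 < 1.089 → exclude; stop.
Optimal diet: C — 1 of 3 types.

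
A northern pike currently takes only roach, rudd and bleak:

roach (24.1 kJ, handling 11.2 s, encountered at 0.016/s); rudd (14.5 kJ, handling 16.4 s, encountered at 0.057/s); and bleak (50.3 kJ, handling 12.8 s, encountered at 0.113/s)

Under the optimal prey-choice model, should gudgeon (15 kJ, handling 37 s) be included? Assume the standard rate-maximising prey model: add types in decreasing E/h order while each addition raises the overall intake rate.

Intake rate on the current diet: R = (0.016×24.1 + 0.057×14.5 + 0.113×50.3) / (1 + 0.016×11.2 + 0.057×16.4 + 0.113×12.8) = 6.896/3.56 = 1.937 kJ/s.
gudgeon: E/h = 15/37 = 0.4054 kJ/s.
Since 0.4054 < R, time spent handling gudgeon is better spent searching.

No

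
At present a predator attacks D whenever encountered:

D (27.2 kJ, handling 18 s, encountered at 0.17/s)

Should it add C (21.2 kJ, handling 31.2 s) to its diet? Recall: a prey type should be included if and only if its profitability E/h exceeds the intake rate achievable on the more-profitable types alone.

Intake rate on the current diet: R = (0.17×27.2) / (1 + 0.17×18) = 4.624/4.06 = 1.139 kJ/s.
C: E/h = 21.2/31.2 = 0.6795 kJ/s.
Since 0.6795 < R, time spent handling C is better spent searching.

No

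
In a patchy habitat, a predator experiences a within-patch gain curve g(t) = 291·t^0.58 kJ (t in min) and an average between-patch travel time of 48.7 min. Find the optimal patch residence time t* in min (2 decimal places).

By the marginal value theorem, leave when the instantaneous gain rate g'(t) equals the habitat-wide average g(t)/(T + t).
g'(t) = 0.58·291·t^-0.42. Setting 0.58·291·t^-0.42 = 291·t^0.58/(48.7+t) gives 0.58(48.7+t) = t, so 0.42·t = 0.58×48.7.
t* = 0.58×48.7/0.42 = 67.25 min.

67.25 min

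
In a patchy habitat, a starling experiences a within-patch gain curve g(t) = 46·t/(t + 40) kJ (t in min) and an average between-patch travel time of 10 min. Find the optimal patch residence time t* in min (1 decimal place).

By the marginal value theorem, leave when the instantaneous gain rate g'(t) equals the habitat-wide average g(t)/(T + t).
g'(t) = 46·40/(t + 40)². Setting 46·40/(t+40)² = 46t/[(t+40)(10+t)] gives 40(10+t) = t(t+40), so t² = 40×10 = 400.
t* = √400 = 20 min.

20.0 min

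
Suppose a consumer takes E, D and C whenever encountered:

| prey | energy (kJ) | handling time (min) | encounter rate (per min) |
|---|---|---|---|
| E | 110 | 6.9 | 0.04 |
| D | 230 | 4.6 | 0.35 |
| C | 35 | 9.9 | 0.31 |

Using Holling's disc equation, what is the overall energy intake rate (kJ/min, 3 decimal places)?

R = Σλ_iE_i / (1 + Σλ_ih_i)
Numerator: 0.04×110 + 0.35×230 + 0.31×35 = 95.75
Denominator: 1 + 0.04×6.9 + 0.35×4.6 + 0.31×9.9 = 5.955
R = 95.75/5.955 = 16.08 kJ/min

16.079 kJ/min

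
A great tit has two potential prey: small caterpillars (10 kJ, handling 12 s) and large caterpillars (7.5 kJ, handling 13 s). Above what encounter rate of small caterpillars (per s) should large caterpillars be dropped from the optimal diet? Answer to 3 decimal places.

0.188 per s

The zero-one rule: include large caterpillars iff E₂/h₂ > λE₁/(1+λh₁). Equality gives the switch point.
λE₁h₂ = E₂ + λE₂h₁ ⇒ λ = E₂/(E₁h₂ − E₂h₁) = 7.5/(130 − 90) = 0.1875 per s.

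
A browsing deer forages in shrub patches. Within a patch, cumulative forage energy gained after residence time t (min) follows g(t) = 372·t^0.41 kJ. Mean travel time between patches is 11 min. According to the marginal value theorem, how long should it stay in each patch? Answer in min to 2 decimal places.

7.64 min

Maximise g(t)/(T+t): set derivative to zero → g'(t)(T+t) = g(t).
g'(t) = 0.41·372·t^-0.59. Setting 0.41·372·t^-0.59 = 372·t^0.41/(11+t) gives 0.41(11+t) = t, so 0.59·t = 0.41×11.
t* = 0.41×11/0.59 = 7.644 min.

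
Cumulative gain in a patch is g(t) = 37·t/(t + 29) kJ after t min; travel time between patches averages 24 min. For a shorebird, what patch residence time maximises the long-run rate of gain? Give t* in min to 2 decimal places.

By the marginal value theorem, leave when the instantaneous gain rate g'(t) equals the habitat-wide average g(t)/(T + t).
g'(t) = 37·29/(t + 29)². Setting 37·29/(t+29)² = 37t/[(t+29)(24+t)] gives 29(24+t) = t(t+29), so t² = 29×24 = 696.
t* = √696 = 26.38 min.

26.38 min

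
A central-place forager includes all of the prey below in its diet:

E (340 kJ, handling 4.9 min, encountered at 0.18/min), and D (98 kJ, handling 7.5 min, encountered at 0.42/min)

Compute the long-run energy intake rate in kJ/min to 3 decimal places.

20.342 kJ/min

Energy encountered per unit search time: 0.18×340 + 0.42×98 = 102.4 kJ/min.
Handling time per unit search time: 0.18×4.9 + 0.42×7.5 = 4.032.
Rate = 102.4/(1 + 4.032) = 20.34 kJ/min.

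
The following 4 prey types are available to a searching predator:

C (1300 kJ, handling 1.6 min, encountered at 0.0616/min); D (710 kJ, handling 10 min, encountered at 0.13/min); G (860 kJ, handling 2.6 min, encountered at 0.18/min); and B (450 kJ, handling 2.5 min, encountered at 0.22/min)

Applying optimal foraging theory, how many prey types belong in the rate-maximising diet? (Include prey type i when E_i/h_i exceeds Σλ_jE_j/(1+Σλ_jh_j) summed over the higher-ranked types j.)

3

E/h in descending order: C 812, G 331, B 180, D 71 kJ/min. The optimal diet is the largest prefix of this list for which every included type satisfies E_i/h_i > R on the types above it.
Rate on top 1: 72.9. G: 331 > 72.9 → include.
Rate on top 2: 149.9. B: 180 > 149.9 → include.
Rate on top 3: 157.7. D: 71 < 157.7 → exclude; stop.
Optimal diet: C, G, B — 3 of 4 types.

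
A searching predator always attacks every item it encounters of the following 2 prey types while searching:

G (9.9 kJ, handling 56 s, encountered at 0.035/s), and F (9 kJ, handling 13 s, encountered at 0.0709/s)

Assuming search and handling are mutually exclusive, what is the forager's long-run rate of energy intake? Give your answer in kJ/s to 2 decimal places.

R = (0.035×9.9 + 0.0709×9) / (1 + 0.035×56 + 0.0709×13) = 0.9846/3.882 = 0.2537 kJ/s.

0.25 kJ/s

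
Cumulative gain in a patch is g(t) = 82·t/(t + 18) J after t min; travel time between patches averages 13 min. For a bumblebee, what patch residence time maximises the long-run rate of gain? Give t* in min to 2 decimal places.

15.30 min

By the marginal value theorem, leave when the instantaneous gain rate g'(t) equals the habitat-wide average g(t)/(T + t).
g'(t) = 82·18/(t + 18)². Setting 82·18/(t+18)² = 82t/[(t+18)(13+t)] gives 18(13+t) = t(t+18), so t² = 18×13 = 234.
t* = √234 = 15.3 min.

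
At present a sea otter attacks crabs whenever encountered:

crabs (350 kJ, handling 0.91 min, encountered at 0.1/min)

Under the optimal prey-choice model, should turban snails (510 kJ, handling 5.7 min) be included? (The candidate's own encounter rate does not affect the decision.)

Intake rate on the current diet: R = (0.1×350) / (1 + 0.1×0.91) = 35/1.091 = 32.08 kJ/min.
turban snails: E/h = 510/5.7 = 89.47 kJ/min.
89.47 > 32.08, so adding turban snails raises the average — include it.

Yes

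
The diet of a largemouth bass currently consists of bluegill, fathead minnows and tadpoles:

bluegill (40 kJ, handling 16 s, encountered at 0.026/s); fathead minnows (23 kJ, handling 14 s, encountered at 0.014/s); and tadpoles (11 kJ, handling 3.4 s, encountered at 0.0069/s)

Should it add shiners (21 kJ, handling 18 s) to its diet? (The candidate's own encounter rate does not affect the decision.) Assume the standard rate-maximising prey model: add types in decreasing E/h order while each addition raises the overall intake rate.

Yes

Intake rate on the current diet: R = (0.026×40 + 0.014×23 + 0.0069×11) / (1 + 0.026×16 + 0.014×14 + 0.0069×3.4) = 1.438/1.635 = 0.8792 kJ/s.
Profitability of shiners: 21/18 = 1.167 kJ/s.
1.167 > 0.8792, so adding shiners raises the average — include it.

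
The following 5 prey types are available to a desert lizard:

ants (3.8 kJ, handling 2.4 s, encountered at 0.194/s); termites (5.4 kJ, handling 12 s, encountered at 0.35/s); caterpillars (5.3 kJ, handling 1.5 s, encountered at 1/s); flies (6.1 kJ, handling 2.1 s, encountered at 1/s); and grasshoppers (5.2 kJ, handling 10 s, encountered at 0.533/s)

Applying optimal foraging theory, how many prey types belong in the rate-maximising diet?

Rank by E/h (kJ/s): caterpillars 3.53, flies 2.9, ants 1.58, grasshoppers 0.52, termites 0.45. Include each in turn until the next type's E/h falls below the running intake rate.
Rate on top 1: 2.12. flies: 2.9 > 2.12 → include.
Rate on top 2: 2.478. ants: 1.58 < 2.478 → exclude; stop.
Optimal diet: caterpillars, flies — 2 of 5 types.

2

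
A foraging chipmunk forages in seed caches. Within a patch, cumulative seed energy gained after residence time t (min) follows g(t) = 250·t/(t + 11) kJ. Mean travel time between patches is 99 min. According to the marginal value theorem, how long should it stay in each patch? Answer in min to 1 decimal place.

By the marginal value theorem, leave when the instantaneous gain rate g'(t) equals the habitat-wide average g(t)/(T + t).
g'(t) = 250·11/(t + 11)². Setting 250·11/(t+11)² = 250t/[(t+11)(99+t)] gives 11(99+t) = t(t+11), so t² = 11×99 = 1089.
t* = √1089 = 33 min.

33.0 min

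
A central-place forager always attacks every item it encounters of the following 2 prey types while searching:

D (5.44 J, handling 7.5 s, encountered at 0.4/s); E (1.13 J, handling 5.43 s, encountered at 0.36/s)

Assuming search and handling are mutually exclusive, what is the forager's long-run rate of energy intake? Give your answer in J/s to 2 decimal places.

Energy encountered per unit search time: 0.4×5.44 + 0.36×1.13 = 2.583 J/s.
Handling time per unit search time: 0.4×7.5 + 0.36×5.43 = 4.955.
Rate = 2.583/(1 + 4.955) = 0.4337 J/s.

0.43 J/s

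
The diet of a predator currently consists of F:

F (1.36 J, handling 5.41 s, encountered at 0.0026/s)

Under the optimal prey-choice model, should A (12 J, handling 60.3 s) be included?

Yes

Intake rate on the current diet: R = (0.0026×1.36) / (1 + 0.0026×5.41) = 0.003536/1.014 = 0.003487 J/s.
A: E/h = 12/60.3 = 0.199 J/s.
Since 0.199 > R, including A increases the long-run rate.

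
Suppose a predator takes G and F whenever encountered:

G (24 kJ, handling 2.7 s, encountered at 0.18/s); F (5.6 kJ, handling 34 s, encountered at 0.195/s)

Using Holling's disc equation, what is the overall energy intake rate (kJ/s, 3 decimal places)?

0.667 kJ/s

R = Σλ_iE_i / (1 + Σλ_ih_i)
Numerator: 0.18×24 + 0.195×5.6 = 5.412
Denominator: 1 + 0.18×2.7 + 0.195×34 = 8.116
R = 5.412/8.116 = 0.6668 kJ/s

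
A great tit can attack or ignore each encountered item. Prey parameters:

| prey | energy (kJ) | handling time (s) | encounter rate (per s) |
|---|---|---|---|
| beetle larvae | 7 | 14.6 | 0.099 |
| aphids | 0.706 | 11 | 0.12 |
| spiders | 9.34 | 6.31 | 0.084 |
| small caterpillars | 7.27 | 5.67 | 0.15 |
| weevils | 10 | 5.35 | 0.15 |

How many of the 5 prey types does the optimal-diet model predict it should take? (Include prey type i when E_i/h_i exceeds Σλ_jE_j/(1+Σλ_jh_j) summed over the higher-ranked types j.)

E/h in descending order: weevils 1.87, spiders 1.48, small caterpillars 1.28, beetle larvae 0.479, aphids 0.0642 kJ/s. The optimal diet is the largest prefix of this list for which every included type satisfies E_i/h_i > R on the types above it.
Rate on top 1: 0.8322. spiders: 1.48 > 0.8322 → include.
Rate on top 2: 0.9794. small caterpillars: 1.28 > 0.9794 → include.
Rate on top 3: 1.06. beetle larvae: 0.479 < 1.06 → exclude; stop.
Optimal diet: weevils, spiders, small caterpillars — 3 of 5 types.

3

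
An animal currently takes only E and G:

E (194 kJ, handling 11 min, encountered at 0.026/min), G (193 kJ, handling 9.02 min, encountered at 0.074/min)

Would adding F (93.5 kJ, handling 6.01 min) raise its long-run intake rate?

Yes

Intake rate on the current diet: R = (0.026×194 + 0.074×193) / (1 + 0.026×11 + 0.074×9.02) = 19.33/1.953 = 9.893 kJ/min.
F: E/h = 93.5/6.01 = 15.56 kJ/min.
Since 15.56 > R, including F increases the long-run rate.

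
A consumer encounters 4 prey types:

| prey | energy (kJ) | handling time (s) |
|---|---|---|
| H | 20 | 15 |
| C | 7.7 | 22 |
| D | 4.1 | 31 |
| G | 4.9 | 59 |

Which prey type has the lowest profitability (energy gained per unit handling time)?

G

In descending order of E/h:
H: 20/15 = 1.33 kJ/s
C: 7.7/22 = 0.35 kJ/s
D: 4.1/31 = 0.132 kJ/s
G: 4.9/59 = 0.0831 kJ/s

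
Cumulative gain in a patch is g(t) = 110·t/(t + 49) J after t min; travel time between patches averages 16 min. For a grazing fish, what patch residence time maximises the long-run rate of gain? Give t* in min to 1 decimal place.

28.0 min

By the marginal value theorem, leave when the instantaneous gain rate g'(t) equals the habitat-wide average g(t)/(T + t).
g'(t) = 110·49/(t + 49)². Setting 110·49/(t+49)² = 110t/[(t+49)(16+t)] gives 49(16+t) = t(t+49), so t² = 49×16 = 784.
t* = √784 = 28 min.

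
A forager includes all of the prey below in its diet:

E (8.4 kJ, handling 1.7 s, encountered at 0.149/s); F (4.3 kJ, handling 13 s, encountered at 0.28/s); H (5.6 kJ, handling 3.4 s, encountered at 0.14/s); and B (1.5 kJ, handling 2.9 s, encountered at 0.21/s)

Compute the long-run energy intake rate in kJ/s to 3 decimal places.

0.595 kJ/s

R = Σλ_iE_i / (1 + Σλ_ih_i)
Numerator: 0.149×8.4 + 0.28×4.3 + 0.14×5.6 + 0.21×1.5 = 3.555
Denominator: 1 + 0.149×1.7 + 0.28×13 + 0.14×3.4 + 0.21×2.9 = 5.978
R = 3.555/5.978 = 0.5946 kJ/s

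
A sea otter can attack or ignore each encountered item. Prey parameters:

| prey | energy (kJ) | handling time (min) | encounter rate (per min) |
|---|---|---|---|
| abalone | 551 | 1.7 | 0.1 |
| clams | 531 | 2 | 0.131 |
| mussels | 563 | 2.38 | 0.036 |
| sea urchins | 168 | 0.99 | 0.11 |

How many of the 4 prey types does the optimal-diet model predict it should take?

Rank by E/h (kJ/min): abalone 324, clams 266, mussels 237, sea urchins 170. Include each in turn until the next type's E/h falls below the running intake rate.
Rate on top 1: 47.09. clams: 266 > 47.09 → include.
Rate on top 2: 87.05. mussels: 237 > 87.05 → include.
Rate on top 3: 95.49. sea urchins: 170 > 95.49 → include.
Optimal diet: abalone, clams, mussels, sea urchins — 4 of 4 types.

4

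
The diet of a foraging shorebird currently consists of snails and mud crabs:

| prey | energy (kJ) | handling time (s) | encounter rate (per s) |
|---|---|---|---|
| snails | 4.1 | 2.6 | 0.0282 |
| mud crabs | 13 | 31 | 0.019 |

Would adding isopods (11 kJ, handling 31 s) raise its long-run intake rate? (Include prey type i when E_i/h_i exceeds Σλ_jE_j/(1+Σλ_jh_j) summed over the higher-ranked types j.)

Yes

Intake rate on the current diet: R = (0.0282×4.1 + 0.019×13) / (1 + 0.0282×2.6 + 0.019×31) = 0.3626/1.662 = 0.2181 kJ/s.
Profitability of isopods: 11/31 = 0.3548 kJ/s.
Since 0.3548 > R, including isopods increases the long-run rate.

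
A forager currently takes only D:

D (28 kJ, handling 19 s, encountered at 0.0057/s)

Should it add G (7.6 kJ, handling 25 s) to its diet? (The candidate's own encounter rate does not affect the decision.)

Current rate: (0.0057×28)/(1 + 0.0057×19) = 0.144 kJ/s.
Profitability of G: 7.6/25 = 0.304 kJ/s.
Since 0.304 > R, including G increases the long-run rate.

Yes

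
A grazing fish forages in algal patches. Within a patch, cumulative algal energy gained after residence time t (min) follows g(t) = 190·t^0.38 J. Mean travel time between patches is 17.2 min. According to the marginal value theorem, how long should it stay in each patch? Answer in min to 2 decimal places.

By the marginal value theorem, leave when the instantaneous gain rate g'(t) equals the habitat-wide average g(t)/(T + t).
g'(t) = 0.38·190·t^-0.62. Setting 0.38·190·t^-0.62 = 190·t^0.38/(17.2+t) gives 0.38(17.2+t) = t, so 0.62·t = 0.38×17.2.
t* = 0.38×17.2/0.62 = 10.54 min.

10.54 min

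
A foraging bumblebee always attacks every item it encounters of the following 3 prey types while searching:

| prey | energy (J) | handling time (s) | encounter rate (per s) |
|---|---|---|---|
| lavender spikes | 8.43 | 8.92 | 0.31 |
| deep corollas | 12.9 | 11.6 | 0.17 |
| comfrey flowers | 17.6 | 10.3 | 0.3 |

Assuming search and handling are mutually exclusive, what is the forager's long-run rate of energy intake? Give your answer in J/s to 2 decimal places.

R = (0.31×8.43 + 0.17×12.9 + 0.3×17.6) / (1 + 0.31×8.92 + 0.17×11.6 + 0.3×10.3) = 10.09/8.827 = 1.143 J/s.

1.14 J/s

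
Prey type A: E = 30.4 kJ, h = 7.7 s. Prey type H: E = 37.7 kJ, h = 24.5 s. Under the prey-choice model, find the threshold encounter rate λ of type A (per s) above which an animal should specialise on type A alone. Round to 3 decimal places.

The zero-one rule: include type H iff E₂/h₂ > λE₁/(1+λh₁). Equality gives the switch point.
λE₁h₂ = E₂ + λE₂h₁ ⇒ λ = E₂/(E₁h₂ − E₂h₁) = 37.7/(744.8 − 290.3) = 0.08295 per s.

0.083 per s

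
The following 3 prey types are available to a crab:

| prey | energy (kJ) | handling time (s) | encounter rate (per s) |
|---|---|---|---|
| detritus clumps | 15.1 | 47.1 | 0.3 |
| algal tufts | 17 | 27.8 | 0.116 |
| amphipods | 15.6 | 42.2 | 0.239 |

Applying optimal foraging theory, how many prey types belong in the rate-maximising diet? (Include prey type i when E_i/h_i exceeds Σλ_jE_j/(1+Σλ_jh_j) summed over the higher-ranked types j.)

1

E/h in descending order: algal tufts 0.612, amphipods 0.37, detritus clumps 0.321 kJ/s. The optimal diet is the largest prefix of this list for which every included type satisfies E_i/h_i > R on the types above it.
Rate on top 1: 0.4668. amphipods: 0.37 < 0.4668 → exclude; stop.
Optimal diet: algal tufts — 1 of 3 types.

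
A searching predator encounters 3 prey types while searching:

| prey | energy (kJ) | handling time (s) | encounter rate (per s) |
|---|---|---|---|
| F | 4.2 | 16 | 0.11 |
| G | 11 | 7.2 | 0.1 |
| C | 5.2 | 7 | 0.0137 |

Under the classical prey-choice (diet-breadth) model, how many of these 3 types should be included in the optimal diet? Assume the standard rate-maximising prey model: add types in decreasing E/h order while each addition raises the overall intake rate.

Rank by E/h (kJ/s): G 1.53, C 0.743, F 0.263. Include each in turn until the next type's E/h falls below the running intake rate.
Rate on top 1: 0.6395. C: 0.743 > 0.6395 → include.
Rate on top 2: 0.645. F: 0.263 < 0.645 → exclude; stop.
Optimal diet: G, C — 2 of 3 types.

2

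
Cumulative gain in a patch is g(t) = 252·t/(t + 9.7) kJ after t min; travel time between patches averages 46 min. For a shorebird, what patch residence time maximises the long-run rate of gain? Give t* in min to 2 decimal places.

21.12 min

By the marginal value theorem, leave when the instantaneous gain rate g'(t) equals the habitat-wide average g(t)/(T + t).
g'(t) = 252·9.7/(t + 9.7)². Setting 252·9.7/(t+9.7)² = 252t/[(t+9.7)(46+t)] gives 9.7(46+t) = t(t+9.7), so t² = 9.7×46 = 446.2.
t* = √446.2 = 21.12 min.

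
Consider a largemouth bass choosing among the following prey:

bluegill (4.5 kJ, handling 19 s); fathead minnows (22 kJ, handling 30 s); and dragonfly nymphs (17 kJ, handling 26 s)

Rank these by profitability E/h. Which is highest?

Profitability E/h (kJ/s): bluegill = 4.5/19 = 0.237, fathead minnows = 22/30 = 0.733, dragonfly nymphs = 17/26 = 0.654.
Ranked: fathead minnows > dragonfly nymphs > bluegill.

fathead minnows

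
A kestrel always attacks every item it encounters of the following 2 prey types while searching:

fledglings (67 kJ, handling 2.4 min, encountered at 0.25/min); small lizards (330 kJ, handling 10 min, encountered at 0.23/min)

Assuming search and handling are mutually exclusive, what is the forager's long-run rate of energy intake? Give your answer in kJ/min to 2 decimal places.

R = (0.25×67 + 0.23×330) / (1 + 0.25×2.4 + 0.23×10) = 92.65/3.9 = 23.76 kJ/min.

23.76 kJ/min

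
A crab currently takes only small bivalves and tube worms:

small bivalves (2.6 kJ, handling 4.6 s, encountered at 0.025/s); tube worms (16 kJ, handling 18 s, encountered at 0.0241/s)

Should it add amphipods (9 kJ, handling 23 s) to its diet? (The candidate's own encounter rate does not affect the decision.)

Yes

Current rate: (0.025×2.6 + 0.0241×16)/(1 + 0.025×4.6 + 0.0241×18) = 0.2909 kJ/s.
amphipods: E/h = 9/23 = 0.3913 kJ/s.
0.3913 > 0.2909, so adding amphipods raises the average — include it.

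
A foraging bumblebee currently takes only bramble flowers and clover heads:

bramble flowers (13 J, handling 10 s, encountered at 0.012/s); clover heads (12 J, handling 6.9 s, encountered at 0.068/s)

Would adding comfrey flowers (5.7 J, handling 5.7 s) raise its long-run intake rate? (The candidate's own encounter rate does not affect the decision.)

Current rate: (0.012×13 + 0.068×12)/(1 + 0.012×10 + 0.068×6.9) = 0.6116 J/s.
comfrey flowers: E/h = 5.7/5.7 = 1 J/s.
Since 1 > R, including comfrey flowers increases the long-run rate.

Yes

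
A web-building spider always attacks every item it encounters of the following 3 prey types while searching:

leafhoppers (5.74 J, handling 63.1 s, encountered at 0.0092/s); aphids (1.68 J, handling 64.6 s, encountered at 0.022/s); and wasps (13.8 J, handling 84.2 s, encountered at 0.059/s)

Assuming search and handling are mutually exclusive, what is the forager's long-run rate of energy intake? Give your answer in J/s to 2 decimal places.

0.11 J/s

R = Σλ_iE_i / (1 + Σλ_ih_i)
Numerator: 0.0092×5.74 + 0.022×1.68 + 0.059×13.8 = 0.904
Denominator: 1 + 0.0092×63.1 + 0.022×64.6 + 0.059×84.2 = 7.97
R = 0.904/7.97 = 0.1134 J/s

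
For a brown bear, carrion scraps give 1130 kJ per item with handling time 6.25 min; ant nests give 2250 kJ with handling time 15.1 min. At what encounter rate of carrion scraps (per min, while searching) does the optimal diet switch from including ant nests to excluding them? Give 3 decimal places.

At the threshold, the rate on carrion scraps alone equals the profitability of ant nests: λ·1130/(1 + λ·6.25) = 2250/15.1 = 149.
Rearranging, λ(1130 − 149×6.25) = 149, so λ = 149/198.7 = 0.7499 per min.

0.750 per min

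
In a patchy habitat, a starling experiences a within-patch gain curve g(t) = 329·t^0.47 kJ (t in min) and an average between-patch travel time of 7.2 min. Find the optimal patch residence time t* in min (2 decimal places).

6.38 min

Maximise g(t)/(T+t): set derivative to zero → g'(t)(T+t) = g(t).
g'(t) = 0.47·329·t^-0.53. Setting 0.47·329·t^-0.53 = 329·t^0.47/(7.2+t) gives 0.47(7.2+t) = t, so 0.53·t = 0.47×7.2.
t* = 0.47×7.2/0.53 = 6.385 min.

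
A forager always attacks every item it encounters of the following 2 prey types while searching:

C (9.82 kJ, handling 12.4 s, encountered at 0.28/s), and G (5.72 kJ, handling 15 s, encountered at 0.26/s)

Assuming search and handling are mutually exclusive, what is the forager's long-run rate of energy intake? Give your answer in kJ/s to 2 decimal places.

0.51 kJ/s

R = Σλ_iE_i / (1 + Σλ_ih_i)
Numerator: 0.28×9.82 + 0.26×5.72 = 4.237
Denominator: 1 + 0.28×12.4 + 0.26×15 = 8.372
R = 4.237/8.372 = 0.5061 kJ/s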